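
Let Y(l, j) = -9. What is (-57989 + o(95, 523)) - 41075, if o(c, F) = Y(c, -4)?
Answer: -99073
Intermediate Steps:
o(c, F) = -9
(-57989 + o(95, 523)) - 41075 = (-57989 - 9) - 41075 = -57998 - 41075 = -99073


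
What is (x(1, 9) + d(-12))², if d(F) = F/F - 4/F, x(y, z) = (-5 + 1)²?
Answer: 2704/9 ≈ 300.44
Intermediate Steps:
x(y, z) = 16 (x(y, z) = (-4)² = 16)
d(F) = 1 - 4/F
(x(1, 9) + d(-12))² = (16 + (-4 - 12)/(-12))² = (16 - 1/12*(-16))² = (16 + 4/3)² = (52/3)² = 2704/9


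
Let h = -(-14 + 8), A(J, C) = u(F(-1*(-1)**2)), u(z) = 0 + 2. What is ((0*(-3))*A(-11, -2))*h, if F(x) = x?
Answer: 0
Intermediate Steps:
u(z) = 2
A(J, C) = 2
h = 6 (h = -1*(-6) = 6)
((0*(-3))*A(-11, -2))*h = ((0*(-3))*2)*6 = (0*2)*6 = 0*6 = 0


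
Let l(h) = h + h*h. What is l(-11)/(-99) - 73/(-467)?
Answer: -4013/4203 ≈ -0.95479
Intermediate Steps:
l(h) = h + h²
l(-11)/(-99) - 73/(-467) = -11*(1 - 11)/(-99) - 73/(-467) = -11*(-10)*(-1/99) - 73*(-1/467) = 110*(-1/99) + 73/467 = -10/9 + 73/467 = -4013/4203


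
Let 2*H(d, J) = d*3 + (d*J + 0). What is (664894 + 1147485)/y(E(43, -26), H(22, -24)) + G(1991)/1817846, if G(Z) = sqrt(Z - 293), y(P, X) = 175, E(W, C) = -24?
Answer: 1812379/175 + sqrt(1698)/1817846 ≈ 10356.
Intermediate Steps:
H(d, J) = 3*d/2 + J*d/2 (H(d, J) = (d*3 + (d*J + 0))/2 = (3*d + (J*d + 0))/2 = (3*d + J*d)/2 = 3*d/2 + J*d/2)
G(Z) = sqrt(-293 + Z)
(664894 + 1147485)/y(E(43, -26), H(22, -24)) + G(1991)/1817846 = (664894 + 1147485)/175 + sqrt(-293 + 1991)/1817846 = 1812379*(1/175) + sqrt(1698)*(1/1817846) = 1812379/175 + sqrt(1698)/1817846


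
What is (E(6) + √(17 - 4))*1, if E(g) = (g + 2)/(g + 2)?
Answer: 1 + √13 ≈ 4.6056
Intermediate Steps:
E(g) = 1 (E(g) = (2 + g)/(2 + g) = 1)
(E(6) + √(17 - 4))*1 = (1 + √(17 - 4))*1 = (1 + √13)*1 = 1 + √13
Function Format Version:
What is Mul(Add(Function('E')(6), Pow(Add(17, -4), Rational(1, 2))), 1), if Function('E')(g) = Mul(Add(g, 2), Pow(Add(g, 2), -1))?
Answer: Add(1, Pow(13, Rational(1, 2))) ≈ 4.6056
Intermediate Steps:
Function('E')(g) = 1 (Function('E')(g) = Mul(Add(2, g), Pow(Add(2, g), -1)) = 1)
Mul(Add(Function('E')(6), Pow(Add(17, -4), Rational(1, 2))), 1) = Mul(Add(1, Pow(Add(17, -4), Rational(1, 2))), 1) = Mul(Add(1, Pow(13, Rational(1, 2))), 1) = Add(1, Pow(13, Rational(1, 2)))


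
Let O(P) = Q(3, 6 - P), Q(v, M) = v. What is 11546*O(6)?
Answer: 34638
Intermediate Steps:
O(P) = 3
11546*O(6) = 11546*3 = 34638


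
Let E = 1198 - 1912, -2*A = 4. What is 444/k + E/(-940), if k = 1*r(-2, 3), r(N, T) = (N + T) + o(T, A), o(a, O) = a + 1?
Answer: 42093/470 ≈ 89.560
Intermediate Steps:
A = -2 (A = -½*4 = -2)
o(a, O) = 1 + a
E = -714
r(N, T) = 1 + N + 2*T (r(N, T) = (N + T) + (1 + T) = 1 + N + 2*T)
k = 5 (k = 1*(1 - 2 + 2*3) = 1*(1 - 2 + 6) = 1*5 = 5)
444/k + E/(-940) = 444/5 - 714/(-940) = 444*(⅕) - 714*(-1/940) = 444/5 + 357/470 = 42093/470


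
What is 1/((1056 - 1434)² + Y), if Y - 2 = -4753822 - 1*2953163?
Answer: -1/7564099 ≈ -1.3220e-7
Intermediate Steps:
Y = -7706983 (Y = 2 + (-4753822 - 1*2953163) = 2 + (-4753822 - 2953163) = 2 - 7706985 = -7706983)
1/((1056 - 1434)² + Y) = 1/((1056 - 1434)² - 7706983) = 1/((-378)² - 7706983) = 1/(142884 - 7706983) = 1/(-7564099) = -1/7564099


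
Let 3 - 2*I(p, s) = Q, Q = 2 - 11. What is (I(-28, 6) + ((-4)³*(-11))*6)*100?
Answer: 423000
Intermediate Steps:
Q = -9
I(p, s) = 6 (I(p, s) = 3/2 - ½*(-9) = 3/2 + 9/2 = 6)
(I(-28, 6) + ((-4)³*(-11))*6)*100 = (6 + ((-4)³*(-11))*6)*100 = (6 - 64*(-11)*6)*100 = (6 + 704*6)*100 = (6 + 4224)*100 = 4230*100 = 423000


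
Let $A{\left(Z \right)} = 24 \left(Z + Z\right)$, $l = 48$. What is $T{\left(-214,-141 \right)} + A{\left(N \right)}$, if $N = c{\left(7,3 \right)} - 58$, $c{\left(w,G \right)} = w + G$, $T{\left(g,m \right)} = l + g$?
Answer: $-2470$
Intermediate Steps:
$T{\left(g,m \right)} = 48 + g$
$c{\left(w,G \right)} = G + w$
$N = -48$ ($N = \left(3 + 7\right) - 58 = 10 - 58 = -48$)
$A{\left(Z \right)} = 48 Z$ ($A{\left(Z \right)} = 24 \cdot 2 Z = 48 Z$)
$T{\left(-214,-141 \right)} + A{\left(N \right)} = \left(48 - 214\right) + 48 \left(-48\right) = -166 - 2304 = -2470$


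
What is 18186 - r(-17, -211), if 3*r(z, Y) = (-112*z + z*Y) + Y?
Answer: 16426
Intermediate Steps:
r(z, Y) = -112*z/3 + Y/3 + Y*z/3 (r(z, Y) = ((-112*z + z*Y) + Y)/3 = ((-112*z + Y*z) + Y)/3 = (Y - 112*z + Y*z)/3 = -112*z/3 + Y/3 + Y*z/3)
18186 - r(-17, -211) = 18186 - (-112/3*(-17) + (⅓)*(-211) + (⅓)*(-211)*(-17)) = 18186 - (1904/3 - 211/3 + 3587/3) = 18186 - 1*1760 = 18186 - 1760 = 16426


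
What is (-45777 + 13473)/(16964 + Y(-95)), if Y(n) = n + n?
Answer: -16152/8387 ≈ -1.9258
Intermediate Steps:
Y(n) = 2*n
(-45777 + 13473)/(16964 + Y(-95)) = (-45777 + 13473)/(16964 + 2*(-95)) = -32304/(16964 - 190) = -32304/16774 = -32304*1/16774 = -16152/8387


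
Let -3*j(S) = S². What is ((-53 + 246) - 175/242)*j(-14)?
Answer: -4560038/363 ≈ -12562.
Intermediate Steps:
j(S) = -S²/3
((-53 + 246) - 175/242)*j(-14) = ((-53 + 246) - 175/242)*(-⅓*(-14)²) = (193 - 175*1/242)*(-⅓*196) = (193 - 175/242)*(-196/3) = (46531/242)*(-196/3) = -4560038/363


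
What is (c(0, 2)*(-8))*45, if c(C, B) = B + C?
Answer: -720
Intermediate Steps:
(c(0, 2)*(-8))*45 = ((2 + 0)*(-8))*45 = (2*(-8))*45 = -16*45 = -720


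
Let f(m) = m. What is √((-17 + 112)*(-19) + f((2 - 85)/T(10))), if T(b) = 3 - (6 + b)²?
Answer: 7*I*√2357454/253 ≈ 42.481*I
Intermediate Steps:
√((-17 + 112)*(-19) + f((2 - 85)/T(10))) = √((-17 + 112)*(-19) + (2 - 85)/(3 - (6 + 10)²)) = √(95*(-19) - 83/(3 - 1*16²)) = √(-1805 - 83/(3 - 1*256)) = √(-1805 - 83/(3 - 256)) = √(-1805 - 83/(-253)) = √(-1805 - 83*(-1/253)) = √(-1805 + 83/253) = √(-456582/253) = 7*I*√2357454/253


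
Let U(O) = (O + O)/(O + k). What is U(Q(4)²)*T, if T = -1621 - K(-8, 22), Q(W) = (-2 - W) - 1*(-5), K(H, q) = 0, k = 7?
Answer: -1621/4 ≈ -405.25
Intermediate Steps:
Q(W) = 3 - W (Q(W) = (-2 - W) + 5 = 3 - W)
U(O) = 2*O/(7 + O) (U(O) = (O + O)/(O + 7) = (2*O)/(7 + O) = 2*O/(7 + O))
T = -1621 (T = -1621 - 1*0 = -1621 + 0 = -1621)
U(Q(4)²)*T = (2*(3 - 1*4)²/(7 + (3 - 1*4)²))*(-1621) = (2*(3 - 4)²/(7 + (3 - 4)²))*(-1621) = (2*(-1)²/(7 + (-1)²))*(-1621) = (2*1/(7 + 1))*(-1621) = (2*1/8)*(-1621) = (2*1*(⅛))*(-1621) = (¼)*(-1621) = -1621/4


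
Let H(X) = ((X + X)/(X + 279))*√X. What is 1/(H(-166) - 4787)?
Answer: -61125203/292624643945 + 37516*I*√166/292624643945 ≈ -0.00020889 + 1.6518e-6*I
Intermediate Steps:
H(X) = 2*X^(3/2)/(279 + X) (H(X) = ((2*X)/(279 + X))*√X = (2*X/(279 + X))*√X = 2*X^(3/2)/(279 + X))
1/(H(-166) - 4787) = 1/(2*(-166)^(3/2)/(279 - 166) - 4787) = 1/(2*(-166*I*√166)/113 - 4787) = 1/(2*(-166*I*√166)*(1/113) - 4787) = 1/(-332*I*√166/113 - 4787) = 1/(-4787 - 332*I*√166/113)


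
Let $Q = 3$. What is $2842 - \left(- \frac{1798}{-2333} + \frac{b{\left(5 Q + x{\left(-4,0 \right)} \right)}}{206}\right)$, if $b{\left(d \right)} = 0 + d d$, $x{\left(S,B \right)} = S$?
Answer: $\frac{1365206835}{480598} \approx 2840.6$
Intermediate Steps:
$b{\left(d \right)} = d^{2}$ ($b{\left(d \right)} = 0 + d^{2} = d^{2}$)
$2842 - \left(- \frac{1798}{-2333} + \frac{b{\left(5 Q + x{\left(-4,0 \right)} \right)}}{206}\right) = 2842 - \left(- \frac{1798}{-2333} + \frac{\left(5 \cdot 3 - 4\right)^{2}}{206}\right) = 2842 - \left(\left(-1798\right) \left(- \frac{1}{2333}\right) + \left(15 - 4\right)^{2} \cdot \frac{1}{206}\right) = 2842 - \left(\frac{1798}{2333} + 11^{2} \cdot \frac{1}{206}\right) = 2842 - \left(\frac{1798}{2333} + 121 \cdot \frac{1}{206}\right) = 2842 - \left(\frac{1798}{2333} + \frac{121}{206}\right) = 2842 - \frac{652681}{480598} = \frac{1365206835}{480598}$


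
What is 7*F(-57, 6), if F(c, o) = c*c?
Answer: 22743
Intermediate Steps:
F(c, o) = c²
7*F(-57, 6) = 7*(-57)² = 7*3249 = 22743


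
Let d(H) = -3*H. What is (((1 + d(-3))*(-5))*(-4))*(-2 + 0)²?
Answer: 800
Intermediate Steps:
(((1 + d(-3))*(-5))*(-4))*(-2 + 0)² = (((1 - 3*(-3))*(-5))*(-4))*(-2 + 0)² = (((1 + 9)*(-5))*(-4))*(-2)² = ((10*(-5))*(-4))*4 = -50*(-4)*4 = 200*4 = 800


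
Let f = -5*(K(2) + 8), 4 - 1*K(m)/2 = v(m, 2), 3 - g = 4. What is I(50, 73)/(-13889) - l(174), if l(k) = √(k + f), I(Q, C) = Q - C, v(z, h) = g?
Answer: 23/13889 - 2*√21 ≈ -9.1635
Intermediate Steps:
g = -1 (g = 3 - 1*4 = 3 - 4 = -1)
v(z, h) = -1
K(m) = 10 (K(m) = 8 - 2*(-1) = 8 + 2 = 10)
f = -90 (f = -5*(10 + 8) = -5*18 = -90)
l(k) = √(-90 + k) (l(k) = √(k - 90) = √(-90 + k))
I(50, 73)/(-13889) - l(174) = (50 - 1*73)/(-13889) - √(-90 + 174) = (50 - 73)*(-1/13889) - √84 = -23*(-1/13889) - 2*√21 = 23/13889 - 2*√21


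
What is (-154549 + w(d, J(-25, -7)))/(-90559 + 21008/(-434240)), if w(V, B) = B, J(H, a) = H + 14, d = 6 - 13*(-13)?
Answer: 4194758400/2457772573 ≈ 1.7067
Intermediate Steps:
d = 175 (d = 6 + 169 = 175)
J(H, a) = 14 + H
(-154549 + w(d, J(-25, -7)))/(-90559 + 21008/(-434240)) = (-154549 + (14 - 25))/(-90559 + 21008/(-434240)) = (-154549 - 11)/(-90559 + 21008*(-1/434240)) = -154560/(-90559 - 1313/27140) = -154560/(-2457772573/27140) = -154560*(-27140/2457772573) = 4194758400/2457772573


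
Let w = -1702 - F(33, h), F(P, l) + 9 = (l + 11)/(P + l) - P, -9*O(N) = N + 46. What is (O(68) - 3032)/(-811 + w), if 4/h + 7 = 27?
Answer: 758122/615363 ≈ 1.2320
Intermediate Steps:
h = 1/5 (h = 4/(-7 + 27) = 4/20 = 4*(1/20) = 1/5 ≈ 0.20000)
O(N) = -46/9 - N/9 (O(N) = -(N + 46)/9 = -(46 + N)/9 = -46/9 - N/9)
F(P, l) = -9 - P + (11 + l)/(P + l) (F(P, l) = -9 + ((l + 11)/(P + l) - P) = -9 + ((11 + l)/(P + l) - P) = -9 + (-P + (11 + l)/(P + l)) = -9 - P + (11 + l)/(P + l))
w = -137808/83 (w = -1702 - (11 - 1*33**2 - 9*33 - 8*1/5 - 1*33*1/5)/(33 + 1/5) = -1702 - (11 - 1*1089 - 297 - 8/5 - 33/5)/166/5 = -1702 - 5*(11 - 1089 - 297 - 8/5 - 33/5)/166 = -1702 - 5*(-6916)/(166*5) = -1702 - 1*(-3458/83) = -1702 + 3458/83 = -137808/83 ≈ -1660.3)
(O(68) - 3032)/(-811 + w) = ((-46/9 - 1/9*68) - 3032)/(-811 - 137808/83) = ((-46/9 - 68/9) - 3032)/(-205121/83) = (-38/3 - 3032)*(-83/205121) = -9134/3*(-83/205121) = 758122/615363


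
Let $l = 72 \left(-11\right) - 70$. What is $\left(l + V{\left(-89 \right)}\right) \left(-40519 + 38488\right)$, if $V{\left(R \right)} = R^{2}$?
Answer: $-14336829$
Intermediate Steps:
$l = -862$ ($l = -792 - 70 = -862$)
$\left(l + V{\left(-89 \right)}\right) \left(-40519 + 38488\right) = \left(-862 + \left(-89\right)^{2}\right) \left(-40519 + 38488\right) = \left(-862 + 7921\right) \left(-2031\right) = 7059 \left(-2031\right) = -14336829$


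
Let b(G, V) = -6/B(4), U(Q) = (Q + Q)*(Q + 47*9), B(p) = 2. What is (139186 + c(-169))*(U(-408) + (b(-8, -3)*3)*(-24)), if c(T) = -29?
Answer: -1673223768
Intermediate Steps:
U(Q) = 2*Q*(423 + Q) (U(Q) = (2*Q)*(Q + 423) = (2*Q)*(423 + Q) = 2*Q*(423 + Q))
b(G, V) = -3 (b(G, V) = -6/2 = -6*½ = -3)
(139186 + c(-169))*(U(-408) + (b(-8, -3)*3)*(-24)) = (139186 - 29)*(2*(-408)*(423 - 408) - 3*3*(-24)) = 139157*(2*(-408)*15 - 9*(-24)) = 139157*(-12240 + 216) = 139157*(-12024) = -1673223768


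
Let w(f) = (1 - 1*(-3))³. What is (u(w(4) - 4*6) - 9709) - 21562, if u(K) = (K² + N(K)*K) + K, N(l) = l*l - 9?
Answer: 34009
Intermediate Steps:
N(l) = -9 + l² (N(l) = l² - 9 = -9 + l²)
w(f) = 64 (w(f) = (1 + 3)³ = 4³ = 64)
u(K) = K + K² + K*(-9 + K²) (u(K) = (K² + (-9 + K²)*K) + K = (K² + K*(-9 + K²)) + K = K + K² + K*(-9 + K²))
(u(w(4) - 4*6) - 9709) - 21562 = ((64 - 4*6)*(-8 + (64 - 4*6) + (64 - 4*6)²) - 9709) - 21562 = ((64 - 24)*(-8 + (64 - 24) + (64 - 24)²) - 9709) - 21562 = (40*(-8 + 40 + 40²) - 9709) - 21562 = (40*(-8 + 40 + 1600) - 9709) - 21562 = (40*1632 - 9709) - 21562 = (65280 - 9709) - 21562 = 55571 - 21562 = 34009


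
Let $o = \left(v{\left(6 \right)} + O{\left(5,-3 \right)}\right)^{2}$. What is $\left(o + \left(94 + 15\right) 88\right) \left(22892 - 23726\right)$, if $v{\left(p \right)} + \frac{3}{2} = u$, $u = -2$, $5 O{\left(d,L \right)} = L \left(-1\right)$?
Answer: $- \frac{400337097}{50} \approx -8.0067 \cdot 10^{6}$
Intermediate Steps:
$O{\left(d,L \right)} = - \frac{L}{5}$ ($O{\left(d,L \right)} = \frac{L \left(-1\right)}{5} = \frac{\left(-1\right) L}{5} = - \frac{L}{5}$)
$v{\left(p \right)} = - \frac{7}{2}$ ($v{\left(p \right)} = - \frac{3}{2} - 2 = - \frac{7}{2}$)
$o = \frac{841}{100}$ ($o = \left(- \frac{7}{2} - - \frac{3}{5}\right)^{2} = \left(- \frac{7}{2} + \frac{3}{5}\right)^{2} = \left(- \frac{29}{10}\right)^{2} = \frac{841}{100} \approx 8.41$)
$\left(o + \left(94 + 15\right) 88\right) \left(22892 - 23726\right) = \left(\frac{841}{100} + \left(94 + 15\right) 88\right) \left(22892 - 23726\right) = \left(\frac{841}{100} + 109 \cdot 88\right) \left(-834\right) = \left(\frac{841}{100} + 9592\right) \left(-834\right) = \frac{960041}{100} \left(-834\right) = - \frac{400337097}{50}$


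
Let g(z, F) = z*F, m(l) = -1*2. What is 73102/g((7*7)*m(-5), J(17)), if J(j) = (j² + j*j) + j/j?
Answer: -36551/28371 ≈ -1.2883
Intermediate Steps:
J(j) = 1 + 2*j² (J(j) = (j² + j²) + 1 = 2*j² + 1 = 1 + 2*j²)
m(l) = -2
g(z, F) = F*z
73102/g((7*7)*m(-5), J(17)) = 73102/(((1 + 2*17²)*((7*7)*(-2)))) = 73102/(((1 + 2*289)*(49*(-2)))) = 73102/(((1 + 578)*(-98))) = 73102/((579*(-98))) = 73102/(-56742) = 73102*(-1/56742) = -36551/28371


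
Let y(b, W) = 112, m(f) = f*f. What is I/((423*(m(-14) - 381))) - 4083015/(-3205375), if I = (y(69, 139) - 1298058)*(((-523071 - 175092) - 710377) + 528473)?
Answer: -146457345924354577/10033464825 ≈ -1.4597e+7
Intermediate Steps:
m(f) = f²
I = 1142279442382 (I = (112 - 1298058)*(((-523071 - 175092) - 710377) + 528473) = -1297946*((-698163 - 710377) + 528473) = -1297946*(-1408540 + 528473) = -1297946*(-880067) = 1142279442382)
I/((423*(m(-14) - 381))) - 4083015/(-3205375) = 1142279442382/((423*((-14)² - 381))) - 4083015/(-3205375) = 1142279442382/((423*(196 - 381))) - 4083015*(-1/3205375) = 1142279442382/((423*(-185))) + 816603/641075 = 1142279442382/(-78255) + 816603/641075 = 1142279442382*(-1/78255) + 816603/641075 = -1142279442382/78255 + 816603/641075 = -146457345924354577/10033464825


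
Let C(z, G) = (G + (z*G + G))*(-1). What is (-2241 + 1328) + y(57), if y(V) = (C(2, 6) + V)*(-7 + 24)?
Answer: -352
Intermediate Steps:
C(z, G) = -2*G - G*z (C(z, G) = (G + (G*z + G))*(-1) = (G + (G + G*z))*(-1) = (2*G + G*z)*(-1) = -2*G - G*z)
y(V) = -408 + 17*V (y(V) = (-1*6*(2 + 2) + V)*(-7 + 24) = (-1*6*4 + V)*17 = (-24 + V)*17 = -408 + 17*V)
(-2241 + 1328) + y(57) = (-2241 + 1328) + (-408 + 17*57) = -913 + (-408 + 969) = -913 + 561 = -352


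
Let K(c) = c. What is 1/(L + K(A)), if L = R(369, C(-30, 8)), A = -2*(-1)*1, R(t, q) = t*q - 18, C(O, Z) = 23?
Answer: 1/8471 ≈ 0.00011805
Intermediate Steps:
R(t, q) = -18 + q*t (R(t, q) = q*t - 18 = -18 + q*t)
A = 2 (A = 2*1 = 2)
L = 8469 (L = -18 + 23*369 = -18 + 8487 = 8469)
1/(L + K(A)) = 1/(8469 + 2) = 1/8471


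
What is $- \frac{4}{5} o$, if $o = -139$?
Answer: $\frac{556}{5} \approx 111.2$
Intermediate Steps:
$- \frac{4}{5} o = - \frac{4}{5} \left(-139\right) = \left(-4\right) \frac{1}{5} \left(-139\right) = \left(- \frac{4}{5}\right) \left(-139\right) = \frac{556}{5}$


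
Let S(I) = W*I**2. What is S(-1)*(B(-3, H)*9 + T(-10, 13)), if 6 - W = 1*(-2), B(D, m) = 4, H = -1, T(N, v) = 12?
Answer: 384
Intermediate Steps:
W = 8 (W = 6 - (-2) = 6 - 1*(-2) = 6 + 2 = 8)
S(I) = 8*I**2
S(-1)*(B(-3, H)*9 + T(-10, 13)) = (8*(-1)**2)*(4*9 + 12) = (8*1)*(36 + 12) = 8*48 = 384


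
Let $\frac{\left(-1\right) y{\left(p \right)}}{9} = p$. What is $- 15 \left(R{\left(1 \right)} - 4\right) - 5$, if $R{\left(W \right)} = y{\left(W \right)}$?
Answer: $190$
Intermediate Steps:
$y{\left(p \right)} = - 9 p$
$R{\left(W \right)} = - 9 W$
$- 15 \left(R{\left(1 \right)} - 4\right) - 5 = - 15 \left(\left(-9\right) 1 - 4\right) - 5 = - 15 \left(-9 - 4\right) - 5 = \left(-15\right) \left(-13\right) - 5 = 195 - 5 = 190$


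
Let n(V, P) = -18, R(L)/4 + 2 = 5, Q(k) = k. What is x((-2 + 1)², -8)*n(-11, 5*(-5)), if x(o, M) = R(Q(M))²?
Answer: -2592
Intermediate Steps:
R(L) = 12 (R(L) = -8 + 4*5 = -8 + 20 = 12)
x(o, M) = 144 (x(o, M) = 12² = 144)
x((-2 + 1)², -8)*n(-11, 5*(-5)) = 144*(-18) = -2592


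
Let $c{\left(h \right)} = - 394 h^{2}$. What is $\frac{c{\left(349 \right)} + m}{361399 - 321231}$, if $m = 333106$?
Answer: $- \frac{5957061}{5021} \approx -1186.4$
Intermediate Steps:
$\frac{c{\left(349 \right)} + m}{361399 - 321231} = \frac{- 394 \cdot 349^{2} + 333106}{361399 - 321231} = \frac{\left(-394\right) 121801 + 333106}{40168} = \left(-47989594 + 333106\right) \frac{1}{40168} = \left(-47656488\right) \frac{1}{40168} = - \frac{5957061}{5021}$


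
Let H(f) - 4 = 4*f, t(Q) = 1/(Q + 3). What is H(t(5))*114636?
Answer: 515862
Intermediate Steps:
t(Q) = 1/(3 + Q)
H(f) = 4 + 4*f
H(t(5))*114636 = (4 + 4/(3 + 5))*114636 = (4 + 4/8)*114636 = (4 + 4*(⅛))*114636 = (4 + ½)*114636 = (9/2)*114636 = 515862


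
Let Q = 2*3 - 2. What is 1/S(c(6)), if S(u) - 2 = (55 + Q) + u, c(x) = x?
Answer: 1/67 ≈ 0.014925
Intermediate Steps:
Q = 4 (Q = 6 - 2 = 4)
S(u) = 61 + u (S(u) = 2 + ((55 + 4) + u) = 2 + (59 + u) = 61 + u)
1/S(c(6)) = 1/(61 + 6) = 1/67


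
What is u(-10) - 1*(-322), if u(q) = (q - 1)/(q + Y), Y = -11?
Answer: 6773/21 ≈ 322.52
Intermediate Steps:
u(q) = (-1 + q)/(-11 + q) (u(q) = (q - 1)/(q - 11) = (-1 + q)/(-11 + q))
u(-10) - 1*(-322) = (-1 - 10)/(-11 - 10) - 1*(-322) = -11/(-21) + 322 = -1/21*(-11) + 322 = 11/21 + 322 = 6773/21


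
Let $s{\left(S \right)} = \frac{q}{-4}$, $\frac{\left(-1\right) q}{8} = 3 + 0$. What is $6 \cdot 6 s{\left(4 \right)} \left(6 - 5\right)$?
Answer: $216$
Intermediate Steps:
$q = -24$ ($q = - 8 \left(3 + 0\right) = \left(-8\right) 3 = -24$)
$s{\left(S \right)} = 6$ ($s{\left(S \right)} = - \frac{24}{-4} = \left(-24\right) \left(- \frac{1}{4}\right) = 6$)
$6 \cdot 6 s{\left(4 \right)} \left(6 - 5\right) = 6 \cdot 6 \cdot 6 \left(6 - 5\right) = 36 \cdot 6 \cdot 1 = 216 \cdot 1 = 216$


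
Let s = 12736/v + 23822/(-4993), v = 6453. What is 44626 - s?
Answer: 1437932221472/32219829 ≈ 44629.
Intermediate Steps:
s = -90132518/32219829 (s = 12736/6453 + 23822/(-4993) = 12736*(1/6453) + 23822*(-1/4993) = 12736/6453 - 23822/4993 = -90132518/32219829 ≈ -2.7974)
44626 - s = 44626 - 1*(-90132518/32219829) = 44626 + 90132518/32219829 = 1437932221472/32219829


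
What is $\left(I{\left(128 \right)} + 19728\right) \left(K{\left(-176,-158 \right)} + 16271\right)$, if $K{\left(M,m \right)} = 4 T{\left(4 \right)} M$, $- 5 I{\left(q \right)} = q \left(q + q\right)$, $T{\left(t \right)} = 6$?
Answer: $\frac{793559984}{5} \approx 1.5871 \cdot 10^{8}$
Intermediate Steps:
$I{\left(q \right)} = - \frac{2 q^{2}}{5}$ ($I{\left(q \right)} = - \frac{q \left(q + q\right)}{5} = - \frac{q 2 q}{5} = - \frac{2 q^{2}}{5}$)
$K{\left(M,m \right)} = 24 M$ ($K{\left(M,m \right)} = 4 \cdot 6 M = 24 M$)
$\left(I{\left(128 \right)} + 19728\right) \left(K{\left(-176,-158 \right)} + 16271\right) = \left(- \frac{2 \cdot 128^{2}}{5} + 19728\right) \left(24 \left(-176\right) + 16271\right) = \left(\left(- \frac{2}{5}\right) 16384 + 19728\right) \left(-4224 + 16271\right) = \left(- \frac{32768}{5} + 19728\right) 12047 = \frac{65872}{5} \cdot 12047 = \frac{793559984}{5}$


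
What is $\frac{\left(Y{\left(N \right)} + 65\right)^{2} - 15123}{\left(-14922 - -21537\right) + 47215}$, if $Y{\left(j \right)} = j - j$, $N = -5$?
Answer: $- \frac{5449}{26915} \approx -0.20245$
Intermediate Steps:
$Y{\left(j \right)} = 0$
$\frac{\left(Y{\left(N \right)} + 65\right)^{2} - 15123}{\left(-14922 - -21537\right) + 47215} = \frac{\left(0 + 65\right)^{2} - 15123}{\left(-14922 - -21537\right) + 47215} = \frac{65^{2} - 15123}{\left(-14922 + 21537\right) + 47215} = \frac{4225 - 15123}{6615 + 47215} = - \frac{10898}{53830} = \left(-10898\right) \frac{1}{53830} = - \frac{5449}{26915}$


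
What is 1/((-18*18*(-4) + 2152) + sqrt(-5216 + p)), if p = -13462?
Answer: 1724/5953691 - I*sqrt(18678)/11907382 ≈ 0.00028957 - 1.1478e-5*I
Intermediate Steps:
1/((-18*18*(-4) + 2152) + sqrt(-5216 + p)) = 1/((-18*18*(-4) + 2152) + sqrt(-5216 - 13462)) = 1/((-324*(-4) + 2152) + sqrt(-18678)) = 1/((1296 + 2152) + I*sqrt(18678)) = 1/(3448 + I*sqrt(18678))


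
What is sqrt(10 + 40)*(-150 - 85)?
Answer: -1175*sqrt(2) ≈ -1661.7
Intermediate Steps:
sqrt(10 + 40)*(-150 - 85) = sqrt(50)*(-235) = (5*sqrt(2))*(-235) = -1175*sqrt(2)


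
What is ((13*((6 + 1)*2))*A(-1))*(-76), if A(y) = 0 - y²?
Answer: 13832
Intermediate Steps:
A(y) = -y²
((13*((6 + 1)*2))*A(-1))*(-76) = ((13*((6 + 1)*2))*(-1*(-1)²))*(-76) = ((13*(7*2))*(-1*1))*(-76) = ((13*14)*(-1))*(-76) = (182*(-1))*(-76) = -182*(-76) = 13832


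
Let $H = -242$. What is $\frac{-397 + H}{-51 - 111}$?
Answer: $\frac{71}{18} \approx 3.9444$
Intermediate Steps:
$\frac{-397 + H}{-51 - 111} = \frac{-397 - 242}{-51 - 111} = - \frac{639}{-162} = \left(-639\right) \left(- \frac{1}{162}\right) = \frac{71}{18}$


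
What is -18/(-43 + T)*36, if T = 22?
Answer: 216/7 ≈ 30.857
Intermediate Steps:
-18/(-43 + T)*36 = -18/(-43 + 22)*36 = -18/(-21)*36 = -18*(-1/21)*36 = (6/7)*36 = 216/7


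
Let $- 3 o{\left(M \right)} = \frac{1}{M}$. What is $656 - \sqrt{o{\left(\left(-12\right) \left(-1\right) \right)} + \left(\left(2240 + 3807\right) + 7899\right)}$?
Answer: $656 - \frac{\sqrt{502055}}{6} \approx 537.91$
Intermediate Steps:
$o{\left(M \right)} = - \frac{1}{3 M}$
$656 - \sqrt{o{\left(\left(-12\right) \left(-1\right) \right)} + \left(\left(2240 + 3807\right) + 7899\right)} = 656 - \sqrt{- \frac{1}{3 \left(\left(-12\right) \left(-1\right)\right)} + \left(\left(2240 + 3807\right) + 7899\right)} = 656 - \sqrt{- \frac{1}{3 \cdot 12} + \left(6047 + 7899\right)} = 656 - \sqrt{\left(- \frac{1}{3}\right) \frac{1}{12} + 13946} = 656 - \sqrt{- \frac{1}{36} + 13946} = 656 - \sqrt{\frac{502055}{36}} = 656 - \frac{\sqrt{502055}}{6}$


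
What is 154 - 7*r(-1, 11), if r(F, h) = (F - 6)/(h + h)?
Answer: 3437/22 ≈ 156.23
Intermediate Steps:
r(F, h) = (-6 + F)/(2*h) (r(F, h) = (-6 + F)/((2*h)) = (-6 + F)*(1/(2*h)) = (-6 + F)/(2*h))
154 - 7*r(-1, 11) = 154 - 7*(-6 - 1)/(2*11) = 154 - 7*(-7)/(2*11) = 154 - 7*(-7/22) = 154 + 49/22 = 3437/22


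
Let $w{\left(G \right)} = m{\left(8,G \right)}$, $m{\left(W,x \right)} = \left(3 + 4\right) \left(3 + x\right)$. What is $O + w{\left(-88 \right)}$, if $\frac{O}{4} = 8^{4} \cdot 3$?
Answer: $48557$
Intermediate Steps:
$m{\left(W,x \right)} = 21 + 7 x$ ($m{\left(W,x \right)} = 7 \left(3 + x\right) = 21 + 7 x$)
$O = 49152$ ($O = 4 \cdot 8^{4} \cdot 3 = 4 \cdot 4096 \cdot 3 = 4 \cdot 12288 = 49152$)
$w{\left(G \right)} = 21 + 7 G$
$O + w{\left(-88 \right)} = 49152 + \left(21 + 7 \left(-88\right)\right) = 49152 + \left(21 - 616\right) = 49152 - 595 = 48557$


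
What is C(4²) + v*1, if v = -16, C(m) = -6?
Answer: -22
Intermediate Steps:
C(4²) + v*1 = -6 - 16*1 = -6 - 16 = -22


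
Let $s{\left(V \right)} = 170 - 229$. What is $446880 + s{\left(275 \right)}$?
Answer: $446821$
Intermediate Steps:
$s{\left(V \right)} = -59$
$446880 + s{\left(275 \right)} = 446880 - 59 = 446821$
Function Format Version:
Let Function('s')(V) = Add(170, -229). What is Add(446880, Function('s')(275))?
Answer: 446821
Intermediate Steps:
Function('s')(V) = -59
Add(446880, Function('s')(275)) = Add(446880, -59) = 446821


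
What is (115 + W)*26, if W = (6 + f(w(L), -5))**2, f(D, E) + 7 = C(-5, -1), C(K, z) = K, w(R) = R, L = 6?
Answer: 3926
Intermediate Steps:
f(D, E) = -12 (f(D, E) = -7 - 5 = -12)
W = 36 (W = (6 - 12)**2 = (-6)**2 = 36)
(115 + W)*26 = (115 + 36)*26 = 151*26 = 3926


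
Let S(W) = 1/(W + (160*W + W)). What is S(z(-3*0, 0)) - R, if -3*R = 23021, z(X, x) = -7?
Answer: 8701937/1134 ≈ 7673.7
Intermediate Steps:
R = -23021/3 (R = -⅓*23021 = -23021/3 ≈ -7673.7)
S(W) = 1/(162*W) (S(W) = 1/(W + 161*W) = 1/(162*W))
S(z(-3*0, 0)) - R = (1/162)/(-7) - 1*(-23021/3) = (1/162)*(-⅐) + 23021/3 = -1/1134 + 23021/3 = 8701937/1134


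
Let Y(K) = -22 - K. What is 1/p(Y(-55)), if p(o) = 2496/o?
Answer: 11/832 ≈ 0.013221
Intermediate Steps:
1/p(Y(-55)) = 1/(2496/(-22 - 1*(-55))) = 1/(2496/(-22 + 55)) = 1/(2496/33) = 1/(2496*(1/33)) = 1/(832/11) = 11/832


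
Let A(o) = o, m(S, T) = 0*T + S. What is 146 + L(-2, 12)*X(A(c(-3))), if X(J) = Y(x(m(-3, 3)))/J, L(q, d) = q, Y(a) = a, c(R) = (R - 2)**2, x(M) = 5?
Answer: 728/5 ≈ 145.60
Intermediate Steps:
m(S, T) = S (m(S, T) = 0 + S = S)
c(R) = (-2 + R)**2
X(J) = 5/J
146 + L(-2, 12)*X(A(c(-3))) = 146 - 10/((-2 - 3)**2) = 146 - 10/((-5)**2) = 146 - 10/25 = 146 - 2*1/5 = 146 - 2/5 = 728/5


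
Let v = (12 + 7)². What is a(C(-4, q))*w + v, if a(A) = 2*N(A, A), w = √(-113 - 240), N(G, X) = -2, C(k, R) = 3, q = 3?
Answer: 361 - 4*I*√353 ≈ 361.0 - 75.153*I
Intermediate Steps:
w = I*√353 (w = √(-353) = I*√353 ≈ 18.788*I)
v = 361 (v = 19² = 361)
a(A) = -4 (a(A) = 2*(-2) = -4)
a(C(-4, q))*w + v = -4*I*√353 + 361 = 361 - 4*I*√353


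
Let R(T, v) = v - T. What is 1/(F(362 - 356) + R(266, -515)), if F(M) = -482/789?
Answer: -789/616691 ≈ -0.0012794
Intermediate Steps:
F(M) = -482/789 (F(M) = -482*1/789 = -482/789)
1/(F(362 - 356) + R(266, -515)) = 1/(-482/789 + (-515 - 1*266)) = 1/(-482/789 + (-515 - 266)) = 1/(-482/789 - 781) = 1/(-616691/789) = -789/616691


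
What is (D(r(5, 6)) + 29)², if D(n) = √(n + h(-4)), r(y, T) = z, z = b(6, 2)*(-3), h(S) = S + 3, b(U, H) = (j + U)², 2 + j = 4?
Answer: (29 + I*√193)² ≈ 648.0 + 805.76*I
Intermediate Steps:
j = 2 (j = -2 + 4 = 2)
b(U, H) = (2 + U)²
h(S) = 3 + S
z = -192 (z = (2 + 6)²*(-3) = 8²*(-3) = 64*(-3) = -192)
r(y, T) = -192
D(n) = √(-1 + n) (D(n) = √(n + (3 - 4)) = √(n - 1) = √(-1 + n))
(D(r(5, 6)) + 29)² = (√(-1 - 192) + 29)² = (√(-193) + 29)² = (I*√193 + 29)² = (29 + I*√193)²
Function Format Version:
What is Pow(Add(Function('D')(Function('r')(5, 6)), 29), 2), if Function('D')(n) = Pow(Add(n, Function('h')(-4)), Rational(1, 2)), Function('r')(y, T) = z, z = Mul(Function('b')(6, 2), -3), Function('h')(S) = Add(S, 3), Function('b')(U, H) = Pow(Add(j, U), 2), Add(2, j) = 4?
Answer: Pow(Add(29, Mul(I, Pow(193, Rational(1, 2)))), 2) ≈ Add(648.00, Mul(805.76, I))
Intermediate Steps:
j = 2 (j = Add(-2, 4) = 2)
Function('b')(U, H) = Pow(Add(2, U), 2)
Function('h')(S) = Add(3, S)
z = -192 (z = Mul(Pow(Add(2, 6), 2), -3) = Mul(Pow(8, 2), -3) = Mul(64, -3) = -192)
Function('r')(y, T) = -192
Function('D')(n) = Pow(Add(-1, n), Rational(1, 2)) (Function('D')(n) = Pow(Add(n, Add(3, -4)), Rational(1, 2)) = Pow(Add(n, -1), Rational(1, 2)) = Pow(Add(-1, n), Rational(1, 2)))
Pow(Add(Function('D')(Function('r')(5, 6)), 29), 2) = Pow(Add(Pow(Add(-1, -192), Rational(1, 2)), 29), 2) = Pow(Add(Pow(-193, Rational(1, 2)), 29), 2) = Pow(Add(Mul(I, Pow(193, Rational(1, 2))), 29), 2) = Pow(Add(29, Mul(I, Pow(193, Rational(1, 2)))), 2)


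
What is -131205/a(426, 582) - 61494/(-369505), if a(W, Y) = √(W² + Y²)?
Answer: 61494/369505 - 8747*√2/68 ≈ -181.75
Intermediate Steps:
-131205/a(426, 582) - 61494/(-369505) = -131205/√(426² + 582²) - 61494/(-369505) = -131205/√(181476 + 338724) - 61494*(-1/369505) = -131205*√2/1020 + 61494/369505 = -8747*√2/68 + 61494/369505 = 61494/369505 - 8747*√2/68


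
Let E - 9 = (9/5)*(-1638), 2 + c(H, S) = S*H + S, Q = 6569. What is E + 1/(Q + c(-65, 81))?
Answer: -20325946/6915 ≈ -2939.4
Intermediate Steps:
c(H, S) = -2 + S + H*S (c(H, S) = -2 + (S*H + S) = -2 + (H*S + S) = -2 + (S + H*S) = -2 + S + H*S)
E = -14697/5 (E = 9 + (9/5)*(-1638) = 9 - 14742/5 = -14697/5 ≈ -2939.4)
E + 1/(Q + c(-65, 81)) = -14697/5 + 1/(6569 + (-2 + 81 - 65*81)) = -14697/5 + 1/(6569 + (-2 + 81 - 5265)) = -14697/5 + 1/(6569 - 5186) = -14697/5 + 1/1383 = -20325946/6915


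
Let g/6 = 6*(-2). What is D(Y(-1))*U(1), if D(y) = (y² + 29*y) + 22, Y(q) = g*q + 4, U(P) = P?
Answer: 8002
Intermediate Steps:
g = -72 (g = 6*(6*(-2)) = 6*(-12) = -72)
Y(q) = 4 - 72*q (Y(q) = -72*q + 4 = 4 - 72*q)
D(y) = 22 + y² + 29*y
D(Y(-1))*U(1) = (22 + (4 - 72*(-1))² + 29*(4 - 72*(-1)))*1 = (22 + (4 + 72)² + 29*(4 + 72))*1 = (22 + 76² + 29*76)*1 = (22 + 5776 + 2204)*1 = 8002*1 = 8002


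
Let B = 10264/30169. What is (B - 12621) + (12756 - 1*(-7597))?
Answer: 233276972/30169 ≈ 7732.3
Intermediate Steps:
B = 10264/30169 (B = 10264*(1/30169) = 10264/30169 ≈ 0.34022)
(B - 12621) + (12756 - 1*(-7597)) = (10264/30169 - 12621) + (12756 - 1*(-7597)) = -380752685/30169 + (12756 + 7597) = -380752685/30169 + 20353 = 233276972/30169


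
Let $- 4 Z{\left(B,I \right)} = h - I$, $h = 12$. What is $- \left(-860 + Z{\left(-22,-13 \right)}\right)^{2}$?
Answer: $- \frac{12006225}{16} \approx -7.5039 \cdot 10^{5}$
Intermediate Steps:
$Z{\left(B,I \right)} = -3 + \frac{I}{4}$ ($Z{\left(B,I \right)} = - \frac{12 - I}{4} = -3 + \frac{I}{4}$)
$- \left(-860 + Z{\left(-22,-13 \right)}\right)^{2} = - \left(-860 + \left(-3 + \frac{1}{4} \left(-13\right)\right)\right)^{2} = - \left(-860 - \frac{25}{4}\right)^{2} = - \left(- \frac{3465}{4}\right)^{2} = \left(-1\right) \frac{12006225}{16} = - \frac{12006225}{16}$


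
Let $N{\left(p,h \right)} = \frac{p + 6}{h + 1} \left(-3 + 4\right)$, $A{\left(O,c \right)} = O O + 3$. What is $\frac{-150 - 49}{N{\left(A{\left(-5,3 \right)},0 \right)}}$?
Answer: $- \frac{199}{34} \approx -5.8529$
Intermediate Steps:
$A{\left(O,c \right)} = 3 + O^{2}$ ($A{\left(O,c \right)} = O^{2} + 3 = 3 + O^{2}$)
$N{\left(p,h \right)} = \frac{6 + p}{1 + h}$ ($N{\left(p,h \right)} = \frac{6 + p}{1 + h} 1 = \frac{6 + p}{1 + h}$)
$\frac{-150 - 49}{N{\left(A{\left(-5,3 \right)},0 \right)}} = \frac{-150 - 49}{\frac{1}{1 + 0} \left(6 + \left(3 + \left(-5\right)^{2}\right)\right)} = \frac{1}{1^{-1} \left(6 + \left(3 + 25\right)\right)} \left(-199\right) = \frac{1}{1 \left(6 + 28\right)} \left(-199\right) = \frac{1}{1 \cdot 34} \left(-199\right) = \frac{1}{34} \left(-199\right) = - \frac{199}{34}$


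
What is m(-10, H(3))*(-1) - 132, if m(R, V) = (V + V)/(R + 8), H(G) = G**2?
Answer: -123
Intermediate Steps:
m(R, V) = 2*V/(8 + R) (m(R, V) = (2*V)/(8 + R) = 2*V/(8 + R))
m(-10, H(3))*(-1) - 132 = (2*3**2/(8 - 10))*(-1) - 132 = (2*9/(-2))*(-1) - 132 = (2*9*(-1/2))*(-1) - 132 = -9*(-1) - 132 = 9 - 132 = -123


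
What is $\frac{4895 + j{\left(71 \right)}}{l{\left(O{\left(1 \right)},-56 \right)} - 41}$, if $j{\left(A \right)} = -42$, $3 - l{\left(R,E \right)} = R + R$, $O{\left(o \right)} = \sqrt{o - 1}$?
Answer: $- \frac{4853}{38} \approx -127.71$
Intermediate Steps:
$O{\left(o \right)} = \sqrt{-1 + o}$
$l{\left(R,E \right)} = 3 - 2 R$ ($l{\left(R,E \right)} = 3 - \left(R + R\right) = 3 - 2 R$)
$\frac{4895 + j{\left(71 \right)}}{l{\left(O{\left(1 \right)},-56 \right)} - 41} = \frac{4895 - 42}{\left(3 - 2 \sqrt{-1 + 1}\right) - 41} = \frac{4853}{\left(3 - 2 \sqrt{0}\right) - 41} = \frac{4853}{\left(3 - 0\right) - 41} = \frac{4853}{\left(3 + 0\right) - 41} = \frac{4853}{3 - 41} = \frac{4853}{-38} = 4853 \left(- \frac{1}{38}\right) = - \frac{4853}{38}$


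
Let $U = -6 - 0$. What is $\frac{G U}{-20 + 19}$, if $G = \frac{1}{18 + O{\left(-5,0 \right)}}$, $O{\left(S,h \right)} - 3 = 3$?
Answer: $\frac{1}{4} \approx 0.25$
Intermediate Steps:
$O{\left(S,h \right)} = 6$ ($O{\left(S,h \right)} = 3 + 3 = 6$)
$U = -6$ ($U = -6 + 0 = -6$)
$G = \frac{1}{24}$ ($G = \frac{1}{18 + 6} = \frac{1}{24} \approx 0.041667$)
$\frac{G U}{-20 + 19} = \frac{\frac{1}{24} \left(-6\right)}{-20 + 19} = - \frac{1}{4 \left(-1\right)} = \left(- \frac{1}{4}\right) \left(-1\right) = \frac{1}{4}$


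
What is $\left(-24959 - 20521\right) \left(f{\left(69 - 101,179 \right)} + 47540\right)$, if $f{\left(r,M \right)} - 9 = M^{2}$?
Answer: $-3619753200$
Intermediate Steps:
$f{\left(r,M \right)} = 9 + M^{2}$
$\left(-24959 - 20521\right) \left(f{\left(69 - 101,179 \right)} + 47540\right) = \left(-24959 - 20521\right) \left(\left(9 + 179^{2}\right) + 47540\right) = - 45480 \left(\left(9 + 32041\right) + 47540\right) = - 45480 \left(32050 + 47540\right) = \left(-45480\right) 79590 = -3619753200$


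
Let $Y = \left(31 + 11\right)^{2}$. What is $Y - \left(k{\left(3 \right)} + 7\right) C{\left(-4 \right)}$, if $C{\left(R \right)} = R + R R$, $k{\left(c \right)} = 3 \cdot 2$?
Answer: $1608$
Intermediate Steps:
$k{\left(c \right)} = 6$
$C{\left(R \right)} = R + R^{2}$
$Y = 1764$ ($Y = 42^{2} = 1764$)
$Y - \left(k{\left(3 \right)} + 7\right) C{\left(-4 \right)} = 1764 - \left(6 + 7\right) \left(- 4 \left(1 - 4\right)\right) = 1764 - 13 \left(\left(-4\right) \left(-3\right)\right) = 1764 - 13 \cdot 12 = 1764 - 156 = 1608$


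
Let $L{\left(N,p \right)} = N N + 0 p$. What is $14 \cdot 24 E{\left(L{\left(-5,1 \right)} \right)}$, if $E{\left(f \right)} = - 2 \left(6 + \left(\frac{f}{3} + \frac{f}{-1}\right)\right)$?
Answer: $7168$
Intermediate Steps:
$L{\left(N,p \right)} = N^{2}$ ($L{\left(N,p \right)} = N^{2} + 0 = N^{2}$)
$E{\left(f \right)} = -12 + \frac{4 f}{3}$ ($E{\left(f \right)} = - 2 \left(6 + \left(f \frac{1}{3} + f \left(-1\right)\right)\right) = - 2 \left(6 + \left(\frac{f}{3} - f\right)\right) = - 2 \left(6 - \frac{2 f}{3}\right) = -12 + \frac{4 f}{3}$)
$14 \cdot 24 E{\left(L{\left(-5,1 \right)} \right)} = 14 \cdot 24 \left(-12 + \frac{4 \left(-5\right)^{2}}{3}\right) = 336 \left(-12 + \frac{4}{3} \cdot 25\right) = 336 \left(-12 + \frac{100}{3}\right) = 336 \cdot \frac{64}{3} = 7168$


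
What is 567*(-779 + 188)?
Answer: -335097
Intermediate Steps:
567*(-779 + 188) = 567*(-591) = -335097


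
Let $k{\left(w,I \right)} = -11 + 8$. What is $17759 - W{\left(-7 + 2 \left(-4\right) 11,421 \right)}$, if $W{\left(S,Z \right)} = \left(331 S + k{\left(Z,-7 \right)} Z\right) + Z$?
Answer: $50046$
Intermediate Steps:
$k{\left(w,I \right)} = -3$
$W{\left(S,Z \right)} = - 2 Z + 331 S$ ($W{\left(S,Z \right)} = \left(331 S - 3 Z\right) + Z = \left(- 3 Z + 331 S\right) + Z = - 2 Z + 331 S$)
$17759 - W{\left(-7 + 2 \left(-4\right) 11,421 \right)} = 17759 - \left(\left(-2\right) 421 + 331 \left(-7 + 2 \left(-4\right) 11\right)\right) = 17759 - \left(-842 + 331 \left(-7 - 88\right)\right) = 17759 - \left(-842 + 331 \left(-95\right)\right) = 17759 - \left(-842 - 31445\right) = 17759 - -32287 = 17759 + 32287 = 50046$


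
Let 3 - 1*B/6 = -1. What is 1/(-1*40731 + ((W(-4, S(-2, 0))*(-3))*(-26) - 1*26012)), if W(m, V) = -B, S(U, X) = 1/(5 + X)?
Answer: -1/68615 ≈ -1.4574e-5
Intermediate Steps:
B = 24 (B = 18 - 6*(-1) = 18 + 6 = 24)
W(m, V) = -24 (W(m, V) = -1*24 = -24)
1/(-1*40731 + ((W(-4, S(-2, 0))*(-3))*(-26) - 1*26012)) = 1/(-1*40731 + (-24*(-3)*(-26) - 1*26012)) = 1/(-40731 + (72*(-26) - 26012)) = 1/(-40731 + (-1872 - 26012)) = 1/(-40731 - 27884) = 1/(-68615) = -1/68615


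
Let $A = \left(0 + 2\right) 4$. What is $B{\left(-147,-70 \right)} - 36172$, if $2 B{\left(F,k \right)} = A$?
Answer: $-36168$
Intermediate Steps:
$A = 8$ ($A = 2 \cdot 4 = 8$)
$B{\left(F,k \right)} = 4$ ($B{\left(F,k \right)} = \frac{1}{2} \cdot 8 = 4$)
$B{\left(-147,-70 \right)} - 36172 = 4 - 36172 = -36168$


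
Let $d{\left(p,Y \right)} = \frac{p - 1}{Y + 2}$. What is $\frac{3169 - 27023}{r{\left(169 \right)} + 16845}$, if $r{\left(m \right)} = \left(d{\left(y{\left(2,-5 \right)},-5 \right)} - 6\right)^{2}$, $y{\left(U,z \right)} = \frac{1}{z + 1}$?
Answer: $- \frac{3434976}{2430169} \approx -1.4135$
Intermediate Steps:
$y{\left(U,z \right)} = \frac{1}{1 + z}$
$d{\left(p,Y \right)} = \frac{-1 + p}{2 + Y}$
$r{\left(m \right)} = \frac{4489}{144}$ ($r{\left(m \right)} = \left(\frac{-1 + \frac{1}{1 - 5}}{2 - 5} - 6\right)^{2} = \left(\frac{-1 + \frac{1}{-4}}{-3} - 6\right)^{2} = \left(- \frac{-1 - \frac{1}{4}}{3} - 6\right)^{2} = \left(\left(- \frac{1}{3}\right) \left(- \frac{5}{4}\right) - 6\right)^{2} = \left(\frac{5}{12} - 6\right)^{2} = \left(- \frac{67}{12}\right)^{2} = \frac{4489}{144}$)
$\frac{3169 - 27023}{r{\left(169 \right)} + 16845} = \frac{3169 - 27023}{\frac{4489}{144} + 16845} = - \frac{23854}{\frac{2430169}{144}} = \left(-23854\right) \frac{144}{2430169} = - \frac{3434976}{2430169}$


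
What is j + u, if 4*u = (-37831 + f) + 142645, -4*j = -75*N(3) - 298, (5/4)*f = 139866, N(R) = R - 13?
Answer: 540637/10 ≈ 54064.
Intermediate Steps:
N(R) = -13 + R
f = 559464/5 (f = (4/5)*139866 = 559464/5 ≈ 1.1189e+5)
j = -113 (j = -(-75*(-13 + 3) - 298)/4 = -(-75*(-10) - 298)/4 = -(750 - 298)/4 = -1/4*452 = -113)
u = 541767/10 (u = ((-37831 + 559464/5) + 142645)/4 = (370309/5 + 142645)/4 = (1/4)*(1083534/5) = 541767/10 ≈ 54177.)
j + u = -113 + 541767/10 = 540637/10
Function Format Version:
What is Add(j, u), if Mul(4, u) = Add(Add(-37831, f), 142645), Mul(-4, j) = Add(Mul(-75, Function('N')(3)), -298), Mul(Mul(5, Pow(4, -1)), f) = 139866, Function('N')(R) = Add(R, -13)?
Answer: Rational(540637, 10) ≈ 54064.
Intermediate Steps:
Function('N')(R) = Add(-13, R)
f = Rational(559464, 5) (f = Mul(Rational(4, 5), 139866) = Rational(559464, 5) ≈ 1.1189e+5)
j = -113 (j = Mul(Rational(-1, 4), Add(Mul(-75, Add(-13, 3)), -298)) = Mul(Rational(-1, 4), Add(Mul(-75, -10), -298)) = Mul(Rational(-1, 4), Add(750, -298)) = Mul(Rational(-1, 4), 452) = -113)
u = Rational(541767, 10) (u = Mul(Rational(1, 4), Add(Add(-37831, Rational(559464, 5)), 142645)) = Mul(Rational(1, 4), Add(Rational(370309, 5), 142645)) = Mul(Rational(1, 4), Rational(1083534, 5)) = Rational(541767, 10) ≈ 54177.)
Add(j, u) = Add(-113, Rational(541767, 10)) = Rational(540637, 10)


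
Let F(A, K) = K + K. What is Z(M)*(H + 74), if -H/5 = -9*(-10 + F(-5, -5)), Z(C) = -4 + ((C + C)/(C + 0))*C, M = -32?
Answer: 56168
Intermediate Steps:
F(A, K) = 2*K
Z(C) = -4 + 2*C (Z(C) = -4 + ((2*C)/C)*C = -4 + 2*C)
H = -900 (H = -(-45)*(-10 + 2*(-5)) = -(-45)*(-10 - 10) = -(-45)*(-20) = -5*180 = -900)
Z(M)*(H + 74) = (-4 + 2*(-32))*(-900 + 74) = (-4 - 64)*(-826) = -68*(-826) = 56168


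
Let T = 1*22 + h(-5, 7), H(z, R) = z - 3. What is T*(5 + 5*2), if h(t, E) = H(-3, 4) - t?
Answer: 315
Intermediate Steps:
H(z, R) = -3 + z
h(t, E) = -6 - t (h(t, E) = (-3 - 3) - t = -6 - t)
T = 21 (T = 1*22 + (-6 - 1*(-5)) = 22 + (-6 + 5) = 22 - 1 = 21)
T*(5 + 5*2) = 21*(5 + 5*2) = 21*(5 + 10) = 21*15 = 315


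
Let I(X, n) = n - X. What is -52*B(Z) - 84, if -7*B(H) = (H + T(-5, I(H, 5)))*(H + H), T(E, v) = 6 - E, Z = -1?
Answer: -1628/7 ≈ -232.57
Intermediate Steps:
B(H) = -2*H*(11 + H)/7 (B(H) = -(H + (6 - 1*(-5)))*(H + H)/7 = -(H + (6 + 5))*2*H/7 = -(H + 11)*2*H/7 = -(11 + H)*2*H/7 = -2*H*(11 + H)/7)
-52*B(Z) - 84 = -(-104)*(-1)*(11 - 1)/7 - 84 = -(-104)*(-1)*10/7 - 84 = -52*20/7 - 84 = -1040/7 - 84 = -1628/7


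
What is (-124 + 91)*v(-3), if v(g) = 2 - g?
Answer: -165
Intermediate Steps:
(-124 + 91)*v(-3) = (-124 + 91)*(2 - 1*(-3)) = -33*(2 + 3) = -33*5 = -165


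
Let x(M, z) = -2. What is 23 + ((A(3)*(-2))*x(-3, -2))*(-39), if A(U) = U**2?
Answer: -1381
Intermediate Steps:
23 + ((A(3)*(-2))*x(-3, -2))*(-39) = 23 + ((3**2*(-2))*(-2))*(-39) = 23 + ((9*(-2))*(-2))*(-39) = 23 - 18*(-2)*(-39) = 23 + 36*(-39) = 23 - 1404 = -1381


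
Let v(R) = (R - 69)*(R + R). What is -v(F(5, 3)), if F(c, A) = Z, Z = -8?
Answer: -1232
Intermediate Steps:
F(c, A) = -8
v(R) = 2*R*(-69 + R) (v(R) = (-69 + R)*(2*R) = 2*R*(-69 + R))
-v(F(5, 3)) = -2*(-8)*(-69 - 8) = -2*(-8)*(-77) = -1*1232 = -1232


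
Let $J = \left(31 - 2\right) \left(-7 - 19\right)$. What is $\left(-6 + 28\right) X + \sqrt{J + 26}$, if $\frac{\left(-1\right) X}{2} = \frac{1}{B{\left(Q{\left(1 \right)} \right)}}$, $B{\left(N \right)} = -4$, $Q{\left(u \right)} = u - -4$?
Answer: $11 + 2 i \sqrt{182} \approx 11.0 + 26.981 i$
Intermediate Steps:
$Q{\left(u \right)} = 4 + u$ ($Q{\left(u \right)} = u + 4 = 4 + u$)
$J = -754$ ($J = 29 \left(-26\right) = -754$)
$X = \frac{1}{2}$ ($X = - \frac{2}{-4} = \left(-2\right) \left(- \frac{1}{4}\right) = \frac{1}{2} \approx 0.5$)
$\left(-6 + 28\right) X + \sqrt{J + 26} = \left(-6 + 28\right) \frac{1}{2} + \sqrt{-754 + 26} = 22 \cdot \frac{1}{2} + \sqrt{-728} = 11 + 2 i \sqrt{182}$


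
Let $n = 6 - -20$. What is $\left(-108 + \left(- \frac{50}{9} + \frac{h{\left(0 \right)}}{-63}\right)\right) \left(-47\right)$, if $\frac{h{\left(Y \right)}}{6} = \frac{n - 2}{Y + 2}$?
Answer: $\frac{339622}{63} \approx 5390.8$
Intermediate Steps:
$n = 26$ ($n = 6 + 20 = 26$)
$h{\left(Y \right)} = \frac{144}{2 + Y}$ ($h{\left(Y \right)} = 6 \frac{26 - 2}{Y + 2} = 6 \frac{24}{2 + Y} = \frac{144}{2 + Y}$)
$\left(-108 + \left(- \frac{50}{9} + \frac{h{\left(0 \right)}}{-63}\right)\right) \left(-47\right) = \left(-108 - \left(\frac{50}{9} - \frac{144 \frac{1}{2 + 0}}{-63}\right)\right) \left(-47\right) = \left(-108 - \left(\frac{50}{9} - \frac{144}{2} \left(- \frac{1}{63}\right)\right)\right) \left(-47\right) = \left(-108 - \left(\frac{50}{9} - 144 \cdot \frac{1}{2} \left(- \frac{1}{63}\right)\right)\right) \left(-47\right) = \left(-108 + \left(- \frac{50}{9} + 72 \left(- \frac{1}{63}\right)\right)\right) \left(-47\right) = \left(-108 - \frac{422}{63}\right) \left(-47\right) = \left(- \frac{7226}{63}\right) \left(-47\right) = \frac{339622}{63}$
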